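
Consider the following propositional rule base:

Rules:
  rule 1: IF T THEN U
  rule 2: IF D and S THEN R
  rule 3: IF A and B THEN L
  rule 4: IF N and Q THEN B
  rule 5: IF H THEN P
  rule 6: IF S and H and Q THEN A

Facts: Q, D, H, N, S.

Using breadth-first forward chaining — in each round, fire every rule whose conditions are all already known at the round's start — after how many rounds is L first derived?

2

Round 1 fires rule 2, rule 4, rule 5, rule 6, giving R, B, P, A.
Round 2 fires rule 3, giving L.
L first appears in round 2.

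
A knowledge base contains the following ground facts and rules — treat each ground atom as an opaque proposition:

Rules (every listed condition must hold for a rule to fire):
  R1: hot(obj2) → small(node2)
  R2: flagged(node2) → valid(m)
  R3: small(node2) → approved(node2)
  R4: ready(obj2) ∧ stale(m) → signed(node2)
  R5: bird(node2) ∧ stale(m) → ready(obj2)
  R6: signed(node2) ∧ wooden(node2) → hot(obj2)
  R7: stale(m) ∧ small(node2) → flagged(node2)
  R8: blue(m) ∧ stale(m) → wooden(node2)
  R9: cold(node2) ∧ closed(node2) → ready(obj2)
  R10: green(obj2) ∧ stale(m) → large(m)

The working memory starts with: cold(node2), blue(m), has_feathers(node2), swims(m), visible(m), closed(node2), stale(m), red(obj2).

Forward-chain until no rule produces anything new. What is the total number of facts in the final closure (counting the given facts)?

[1] R8 [blue(m) ∧ stale(m) → wooden(node2)]; R9 [cold(node2) ∧ closed(node2) → ready(obj2)]. ⇒ new: wooden(node2), ready(obj2).
[2] R4 [ready(obj2) ∧ stale(m) → signed(node2)]. ⇒ new: signed(node2).
[3] R6 [signed(node2) ∧ wooden(node2) → hot(obj2)]. ⇒ new: hot(obj2).
[4] R1 [hot(obj2) → small(node2)]. ⇒ new: small(node2).
[5] R3 [small(node2) → approved(node2)]; R7 [stale(m) ∧ small(node2) → flagged(node2)]. ⇒ new: approved(node2), flagged(node2).
[6] R2 [flagged(node2) → valid(m)]. ⇒ new: valid(m).
Closure: {approved(node2), blue(m), closed(node2), cold(node2), flagged(node2), has_feathers(node2), hot(obj2), ready(obj2), red(obj2), signed(node2), small(node2), stale(m), swims(m), valid(m), visible(m), wooden(node2)} — 16 facts.

16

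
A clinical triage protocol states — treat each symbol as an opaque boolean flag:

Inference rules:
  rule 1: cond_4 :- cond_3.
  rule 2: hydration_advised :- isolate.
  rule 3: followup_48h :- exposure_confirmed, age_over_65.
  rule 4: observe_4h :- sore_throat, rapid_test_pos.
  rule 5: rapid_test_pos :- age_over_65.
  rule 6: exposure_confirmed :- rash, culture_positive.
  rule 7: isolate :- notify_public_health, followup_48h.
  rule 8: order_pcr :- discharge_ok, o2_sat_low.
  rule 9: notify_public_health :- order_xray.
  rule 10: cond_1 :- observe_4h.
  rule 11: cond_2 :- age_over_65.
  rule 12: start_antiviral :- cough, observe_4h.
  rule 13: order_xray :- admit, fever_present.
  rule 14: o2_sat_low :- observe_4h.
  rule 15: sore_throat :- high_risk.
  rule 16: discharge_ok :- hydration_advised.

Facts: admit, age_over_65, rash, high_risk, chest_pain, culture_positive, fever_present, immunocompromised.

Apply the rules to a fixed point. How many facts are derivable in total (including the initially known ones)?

Round 1: rule 5 [rapid_test_pos :- age_over_65.]; rule 6 [exposure_confirmed :- rash, culture_positive.]; rule 11 [cond_2 :- age_over_65.]; rule 13 [order_xray :- admit, fever_present.]; rule 15 [sore_throat :- high_risk.]. Adds rapid_test_pos, exposure_confirmed, cond_2, order_xray, sore_throat.
Round 2: rule 3 [followup_48h :- exposure_confirmed, age_over_65.]; rule 4 [observe_4h :- sore_throat, rapid_test_pos.]; rule 9 [notify_public_health :- order_xray.]. Adds followup_48h, observe_4h, notify_public_health.
Round 3: rule 7 [isolate :- notify_public_health, followup_48h.]; rule 10 [cond_1 :- observe_4h.]; rule 14 [o2_sat_low :- observe_4h.]. Adds isolate, cond_1, o2_sat_low.
Round 4: rule 2 [hydration_advised :- isolate.]. Adds hydration_advised.
Round 5: rule 16 [discharge_ok :- hydration_advised.]. Adds discharge_ok.
Round 6: rule 8 [order_pcr :- discharge_ok, o2_sat_low.]. Adds order_pcr.
Closure: {admit, age_over_65, chest_pain, cond_1, cond_2, culture_positive, discharge_ok, exposure_confirmed, fever_present, followup_48h, high_risk, hydration_advised, immunocompromised, isolate, notify_public_health, o2_sat_low, observe_4h, order_pcr, order_xray, rapid_test_pos, rash, sore_throat} — 22 facts.

22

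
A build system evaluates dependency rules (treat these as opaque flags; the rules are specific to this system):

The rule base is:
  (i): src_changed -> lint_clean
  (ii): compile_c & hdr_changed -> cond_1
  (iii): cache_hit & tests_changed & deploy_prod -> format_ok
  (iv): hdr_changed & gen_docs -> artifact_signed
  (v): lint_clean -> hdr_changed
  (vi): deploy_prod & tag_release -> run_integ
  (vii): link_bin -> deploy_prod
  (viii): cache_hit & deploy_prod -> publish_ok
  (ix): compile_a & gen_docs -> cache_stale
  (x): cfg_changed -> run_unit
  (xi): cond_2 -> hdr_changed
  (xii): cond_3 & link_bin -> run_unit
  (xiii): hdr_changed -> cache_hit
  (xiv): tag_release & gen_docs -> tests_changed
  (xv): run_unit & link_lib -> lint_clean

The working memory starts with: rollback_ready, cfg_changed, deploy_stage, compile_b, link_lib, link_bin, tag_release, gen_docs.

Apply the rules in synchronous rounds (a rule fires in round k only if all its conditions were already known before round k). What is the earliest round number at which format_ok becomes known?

Round 1: (vii) [link_bin -> deploy_prod]; (x) [cfg_changed -> run_unit]; (xiv) [tag_release & gen_docs -> tests_changed]. New: deploy_prod, run_unit, tests_changed.
Round 2: (vi) [deploy_prod & tag_release -> run_integ]; (xv) [run_unit & link_lib -> lint_clean]. New: run_integ, lint_clean.
Round 3: (v) [lint_clean -> hdr_changed]. New: hdr_changed.
Round 4: (iv) [hdr_changed & gen_docs -> artifact_signed]; (xiii) [hdr_changed -> cache_hit]. New: artifact_signed, cache_hit.
Round 5: (iii) [cache_hit & tests_changed & deploy_prod -> format_ok]; (viii) [cache_hit & deploy_prod -> publish_ok]. New: format_ok, publish_ok.
format_ok first appears in round 5.

5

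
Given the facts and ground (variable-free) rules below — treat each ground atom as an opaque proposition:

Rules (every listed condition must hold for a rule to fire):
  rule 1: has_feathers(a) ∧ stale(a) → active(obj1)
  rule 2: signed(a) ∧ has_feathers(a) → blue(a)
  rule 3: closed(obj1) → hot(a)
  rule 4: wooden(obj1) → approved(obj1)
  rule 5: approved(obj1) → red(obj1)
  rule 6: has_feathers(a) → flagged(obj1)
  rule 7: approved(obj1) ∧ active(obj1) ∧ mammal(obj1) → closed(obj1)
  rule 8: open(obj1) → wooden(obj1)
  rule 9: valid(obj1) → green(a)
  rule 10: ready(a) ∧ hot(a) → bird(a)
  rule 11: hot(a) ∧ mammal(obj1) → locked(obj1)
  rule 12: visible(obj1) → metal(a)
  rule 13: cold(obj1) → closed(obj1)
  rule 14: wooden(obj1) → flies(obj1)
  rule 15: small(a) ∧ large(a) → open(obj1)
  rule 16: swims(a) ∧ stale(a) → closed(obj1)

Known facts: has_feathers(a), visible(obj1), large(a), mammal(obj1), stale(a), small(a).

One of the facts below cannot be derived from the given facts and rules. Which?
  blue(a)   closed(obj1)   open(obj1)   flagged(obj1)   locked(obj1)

[1] rule 1 [has_feathers(a) ∧ stale(a) → active(obj1)]; rule 6 [has_feathers(a) → flagged(obj1)]; rule 12 [visible(obj1) → metal(a)]; rule 15 [small(a) ∧ large(a) → open(obj1)]. ⇒ new: active(obj1), flagged(obj1), metal(a), open(obj1).
[2] rule 8 [open(obj1) → wooden(obj1)]. ⇒ new: wooden(obj1).
[3] rule 4 [wooden(obj1) → approved(obj1)]; rule 14 [wooden(obj1) → flies(obj1)]. ⇒ new: approved(obj1), flies(obj1).
[4] rule 5 [approved(obj1) → red(obj1)]; rule 7 [approved(obj1) ∧ active(obj1) ∧ mammal(obj1) → closed(obj1)]. ⇒ new: red(obj1), closed(obj1).
[5] rule 3 [closed(obj1) → hot(a)]. ⇒ new: hot(a).
[6] rule 11 [hot(a) ∧ mammal(obj1) → locked(obj1)]. ⇒ new: locked(obj1).
Derived: closed(obj1) (round 4), open(obj1) (round 1), locked(obj1) (round 6), flagged(obj1) (round 1). blue(a) never appears in any round.

blue(a)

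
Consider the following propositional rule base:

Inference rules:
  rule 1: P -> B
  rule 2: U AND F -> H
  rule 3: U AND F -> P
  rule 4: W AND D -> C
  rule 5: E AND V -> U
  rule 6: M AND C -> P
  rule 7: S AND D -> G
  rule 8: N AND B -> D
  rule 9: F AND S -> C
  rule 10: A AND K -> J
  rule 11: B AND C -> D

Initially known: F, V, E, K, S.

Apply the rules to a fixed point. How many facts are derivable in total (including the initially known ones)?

12

Round 1 — rule 5, rule 9, derive U, C.
Round 2 — rule 2, rule 3, derive H, P.
Round 3 — rule 1, derive B.
Round 4 — rule 11, derive D.
Round 5 — rule 7, derive G.
Closure: {B, C, D, E, F, G, H, K, P, S, U, V} — 12 facts.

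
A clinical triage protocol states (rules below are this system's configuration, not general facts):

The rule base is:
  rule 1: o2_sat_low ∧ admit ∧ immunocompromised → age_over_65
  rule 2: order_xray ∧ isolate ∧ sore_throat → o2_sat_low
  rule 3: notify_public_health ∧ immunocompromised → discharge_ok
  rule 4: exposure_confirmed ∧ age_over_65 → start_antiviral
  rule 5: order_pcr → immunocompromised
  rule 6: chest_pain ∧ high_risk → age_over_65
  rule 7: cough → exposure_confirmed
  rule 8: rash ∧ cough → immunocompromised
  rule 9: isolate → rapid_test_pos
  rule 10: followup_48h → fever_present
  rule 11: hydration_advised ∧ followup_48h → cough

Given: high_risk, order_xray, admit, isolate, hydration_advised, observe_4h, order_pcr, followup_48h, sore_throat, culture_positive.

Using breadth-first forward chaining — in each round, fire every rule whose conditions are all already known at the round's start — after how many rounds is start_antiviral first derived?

Round 1: rule 2 [order_xray ∧ isolate ∧ sore_throat → o2_sat_low]; rule 5 [order_pcr → immunocompromised]; rule 9 [isolate → rapid_test_pos]; rule 10 [followup_48h → fever_present]; rule 11 [hydration_advised ∧ followup_48h → cough]. New: o2_sat_low, immunocompromised, rapid_test_pos, fever_present, cough.
Round 2: rule 1 [o2_sat_low ∧ admit ∧ immunocompromised → age_over_65]; rule 7 [cough → exposure_confirmed]. New: age_over_65, exposure_confirmed.
Round 3: rule 4 [exposure_confirmed ∧ age_over_65 → start_antiviral]. New: start_antiviral.
start_antiviral first appears in round 3.

3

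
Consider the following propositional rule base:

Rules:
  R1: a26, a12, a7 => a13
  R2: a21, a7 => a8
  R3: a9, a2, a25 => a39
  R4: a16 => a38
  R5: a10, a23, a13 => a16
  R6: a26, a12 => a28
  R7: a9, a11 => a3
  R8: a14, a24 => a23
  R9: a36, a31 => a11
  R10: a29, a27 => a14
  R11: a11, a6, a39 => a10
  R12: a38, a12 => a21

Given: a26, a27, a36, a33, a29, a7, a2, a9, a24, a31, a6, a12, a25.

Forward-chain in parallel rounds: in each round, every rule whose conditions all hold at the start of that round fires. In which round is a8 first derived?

Round 1: R1 [a26, a12, a7 => a13]; R3 [a9, a2, a25 => a39]; R6 [a26, a12 => a28]; R9 [a36, a31 => a11]; R10 [a29, a27 => a14]. New: a13, a39, a28, a11, a14.
Round 2: R7 [a9, a11 => a3]; R8 [a14, a24 => a23]; R11 [a11, a6, a39 => a10]. New: a3, a23, a10.
Round 3: R5 [a10, a23, a13 => a16]. New: a16.
Round 4: R4 [a16 => a38]. New: a38.
Round 5: R12 [a38, a12 => a21]. New: a21.
Round 6: R2 [a21, a7 => a8]. New: a8.
a8 first appears in round 6.

6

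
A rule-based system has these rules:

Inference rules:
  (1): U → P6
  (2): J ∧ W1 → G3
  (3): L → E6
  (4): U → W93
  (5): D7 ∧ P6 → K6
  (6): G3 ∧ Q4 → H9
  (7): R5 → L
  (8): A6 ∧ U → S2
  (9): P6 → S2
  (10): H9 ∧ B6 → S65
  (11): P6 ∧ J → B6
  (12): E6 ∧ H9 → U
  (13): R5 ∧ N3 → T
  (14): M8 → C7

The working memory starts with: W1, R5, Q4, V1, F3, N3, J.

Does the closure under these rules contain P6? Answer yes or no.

yes

Round 1 — (2), (7), (13), derive G3, L, T.
Round 2 — (3), (6), derive E6, H9.
Round 3 — (12), derive U.
Round 4 — (1), (4), derive P6, W93.
Round 5 — (9), (11), derive S2, B6.
Round 6 — (10), derive S65.
P6 appears in round 4, so it is derivable.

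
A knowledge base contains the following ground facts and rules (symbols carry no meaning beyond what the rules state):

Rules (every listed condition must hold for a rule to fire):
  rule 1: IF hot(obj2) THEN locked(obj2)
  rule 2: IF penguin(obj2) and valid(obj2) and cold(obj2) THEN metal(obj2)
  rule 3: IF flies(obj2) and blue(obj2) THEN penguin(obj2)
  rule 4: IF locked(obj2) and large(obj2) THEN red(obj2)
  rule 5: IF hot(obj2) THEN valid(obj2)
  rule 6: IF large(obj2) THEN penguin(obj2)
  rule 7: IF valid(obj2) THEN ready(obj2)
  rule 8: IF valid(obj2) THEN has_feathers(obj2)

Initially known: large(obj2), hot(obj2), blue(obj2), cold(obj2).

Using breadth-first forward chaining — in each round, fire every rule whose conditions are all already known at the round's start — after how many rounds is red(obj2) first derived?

2

Round 1 — rule 1, rule 5, rule 6, derive locked(obj2), valid(obj2), penguin(obj2).
Round 2 — rule 2, rule 4, rule 7, rule 8, derive metal(obj2), red(obj2), ready(obj2), has_feathers(obj2).
red(obj2) first appears in round 2.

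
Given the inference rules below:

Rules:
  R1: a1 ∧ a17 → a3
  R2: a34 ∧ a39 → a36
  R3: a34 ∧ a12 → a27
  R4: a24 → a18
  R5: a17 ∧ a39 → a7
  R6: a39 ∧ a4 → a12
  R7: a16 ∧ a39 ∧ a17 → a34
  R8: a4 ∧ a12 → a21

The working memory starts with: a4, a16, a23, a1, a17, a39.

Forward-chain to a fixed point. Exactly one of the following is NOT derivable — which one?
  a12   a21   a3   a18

Round 1: R1 [a1 ∧ a17 → a3]; R5 [a17 ∧ a39 → a7]; R6 [a39 ∧ a4 → a12]; R7 [a16 ∧ a39 ∧ a17 → a34]. New: a3, a7, a12, a34.
Round 2: R2 [a34 ∧ a39 → a36]; R3 [a34 ∧ a12 → a27]; R8 [a4 ∧ a12 → a21]. New: a36, a27, a21.
Derived: a3 (round 1), a21 (round 2), a12 (round 1). a18 never appears in any round.

a18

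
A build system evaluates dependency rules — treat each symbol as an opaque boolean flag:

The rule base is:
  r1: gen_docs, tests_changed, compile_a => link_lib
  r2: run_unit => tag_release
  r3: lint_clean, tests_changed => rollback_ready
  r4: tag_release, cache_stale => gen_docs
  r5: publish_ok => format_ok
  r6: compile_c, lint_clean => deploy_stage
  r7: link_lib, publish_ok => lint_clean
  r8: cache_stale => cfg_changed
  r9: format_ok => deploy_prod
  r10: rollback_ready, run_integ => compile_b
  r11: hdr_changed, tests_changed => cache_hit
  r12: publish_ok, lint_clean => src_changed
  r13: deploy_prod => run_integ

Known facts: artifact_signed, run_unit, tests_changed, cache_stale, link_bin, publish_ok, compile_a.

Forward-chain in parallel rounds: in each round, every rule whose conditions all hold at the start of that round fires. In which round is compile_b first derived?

6

Round 1 — r2, r5, r8, derive tag_release, format_ok, cfg_changed.
Round 2 — r4, r9, derive gen_docs, deploy_prod.
Round 3 — r1, r13, derive link_lib, run_integ.
Round 4 — r7, derive lint_clean.
Round 5 — r3, r12, derive rollback_ready, src_changed.
Round 6 — r10, derive compile_b.
compile_b first appears in round 6.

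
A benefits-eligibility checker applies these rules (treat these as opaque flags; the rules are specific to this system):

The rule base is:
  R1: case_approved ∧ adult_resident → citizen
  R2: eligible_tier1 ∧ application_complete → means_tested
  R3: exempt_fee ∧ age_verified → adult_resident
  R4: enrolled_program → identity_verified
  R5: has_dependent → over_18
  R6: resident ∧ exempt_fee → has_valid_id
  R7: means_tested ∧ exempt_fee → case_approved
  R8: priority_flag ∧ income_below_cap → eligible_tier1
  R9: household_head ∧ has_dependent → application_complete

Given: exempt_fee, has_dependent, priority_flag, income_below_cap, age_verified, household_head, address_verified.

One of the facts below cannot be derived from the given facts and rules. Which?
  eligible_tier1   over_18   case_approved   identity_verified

Round 1 — R3, R5, R8, R9, derive adult_resident, over_18, eligible_tier1, application_complete.
Round 2 — R2, derive means_tested.
Round 3 — R7, derive case_approved.
Round 4 — R1, derive citizen.
Derived: over_18 (round 1), eligible_tier1 (round 1), case_approved (round 3). identity_verified never appears in any round.

identity_verified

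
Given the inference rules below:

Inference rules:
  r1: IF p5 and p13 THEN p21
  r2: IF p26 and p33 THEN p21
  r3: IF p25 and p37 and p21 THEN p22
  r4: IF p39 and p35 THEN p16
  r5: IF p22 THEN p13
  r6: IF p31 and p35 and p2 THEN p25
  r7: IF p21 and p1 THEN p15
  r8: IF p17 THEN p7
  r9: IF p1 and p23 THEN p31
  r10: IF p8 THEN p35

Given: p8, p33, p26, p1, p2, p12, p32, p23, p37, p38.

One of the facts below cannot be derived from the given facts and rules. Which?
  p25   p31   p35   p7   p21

p7

Round 1: r2 [IF p26 and p33 THEN p21]; r9 [IF p1 and p23 THEN p31]; r10 [IF p8 THEN p35]. Adds p21, p31, p35.
Round 2: r6 [IF p31 and p35 and p2 THEN p25]; r7 [IF p21 and p1 THEN p15]. Adds p25, p15.
Round 3: r3 [IF p25 and p37 and p21 THEN p22]. Adds p22.
Round 4: r5 [IF p22 THEN p13]. Adds p13.
Derived: p35 (round 1), p21 (round 1), p31 (round 1), p25 (round 2). p7 never appears in any round.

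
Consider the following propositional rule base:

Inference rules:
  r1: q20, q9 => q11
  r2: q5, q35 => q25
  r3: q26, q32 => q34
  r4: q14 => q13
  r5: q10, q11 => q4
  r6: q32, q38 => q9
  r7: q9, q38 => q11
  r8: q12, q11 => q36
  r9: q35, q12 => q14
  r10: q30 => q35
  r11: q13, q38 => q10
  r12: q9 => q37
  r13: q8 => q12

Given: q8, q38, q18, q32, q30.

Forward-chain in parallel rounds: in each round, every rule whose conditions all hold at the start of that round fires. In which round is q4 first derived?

[1] r6 [q32, q38 => q9]; r10 [q30 => q35]; r13 [q8 => q12]. ⇒ new: q9, q35, q12.
[2] r7 [q9, q38 => q11]; r9 [q35, q12 => q14]; r12 [q9 => q37]. ⇒ new: q11, q14, q37.
[3] r4 [q14 => q13]; r8 [q12, q11 => q36]. ⇒ new: q13, q36.
[4] r11 [q13, q38 => q10]. ⇒ new: q10.
[5] r5 [q10, q11 => q4]. ⇒ new: q4.
q4 first appears in round 5.

5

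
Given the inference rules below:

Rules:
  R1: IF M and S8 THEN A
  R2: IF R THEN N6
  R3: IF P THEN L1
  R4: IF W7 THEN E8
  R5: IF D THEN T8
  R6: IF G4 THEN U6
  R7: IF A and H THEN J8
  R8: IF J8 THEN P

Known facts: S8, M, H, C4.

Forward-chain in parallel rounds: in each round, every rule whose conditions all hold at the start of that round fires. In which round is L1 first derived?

[1] R1 [IF M and S8 THEN A]. ⇒ new: A.
[2] R7 [IF A and H THEN J8]. ⇒ new: J8.
[3] R8 [IF J8 THEN P]. ⇒ new: P.
[4] R3 [IF P THEN L1]. ⇒ new: L1.
L1 first appears in round 4.

4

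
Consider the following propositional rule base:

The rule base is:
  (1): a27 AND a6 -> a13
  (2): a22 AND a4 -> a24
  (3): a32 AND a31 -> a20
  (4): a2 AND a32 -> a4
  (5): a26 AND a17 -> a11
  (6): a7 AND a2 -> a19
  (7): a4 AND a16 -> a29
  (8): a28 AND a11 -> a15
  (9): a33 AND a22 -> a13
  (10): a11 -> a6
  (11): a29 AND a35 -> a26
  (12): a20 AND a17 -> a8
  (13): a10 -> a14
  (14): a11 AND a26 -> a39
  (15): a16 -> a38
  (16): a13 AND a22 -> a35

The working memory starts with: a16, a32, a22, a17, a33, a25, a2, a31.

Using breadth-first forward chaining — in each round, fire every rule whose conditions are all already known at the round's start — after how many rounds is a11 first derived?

Round 1: (3) [a32 AND a31 -> a20]; (4) [a2 AND a32 -> a4]; (9) [a33 AND a22 -> a13]; (15) [a16 -> a38]. Adds a20, a4, a13, a38.
Round 2: (2) [a22 AND a4 -> a24]; (7) [a4 AND a16 -> a29]; (12) [a20 AND a17 -> a8]; (16) [a13 AND a22 -> a35]. Adds a24, a29, a8, a35.
Round 3: (11) [a29 AND a35 -> a26]. Adds a26.
Round 4: (5) [a26 AND a17 -> a11]. Adds a11.
a11 first appears in round 4.

4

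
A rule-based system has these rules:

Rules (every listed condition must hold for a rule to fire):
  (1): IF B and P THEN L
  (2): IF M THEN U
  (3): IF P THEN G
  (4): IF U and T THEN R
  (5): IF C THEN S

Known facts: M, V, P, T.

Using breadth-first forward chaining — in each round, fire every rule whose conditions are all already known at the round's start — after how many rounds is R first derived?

2

Round 1: (2) [IF M THEN U]; (3) [IF P THEN G]. New: U, G.
Round 2: (4) [IF U and T THEN R]. New: R.
R first appears in round 2.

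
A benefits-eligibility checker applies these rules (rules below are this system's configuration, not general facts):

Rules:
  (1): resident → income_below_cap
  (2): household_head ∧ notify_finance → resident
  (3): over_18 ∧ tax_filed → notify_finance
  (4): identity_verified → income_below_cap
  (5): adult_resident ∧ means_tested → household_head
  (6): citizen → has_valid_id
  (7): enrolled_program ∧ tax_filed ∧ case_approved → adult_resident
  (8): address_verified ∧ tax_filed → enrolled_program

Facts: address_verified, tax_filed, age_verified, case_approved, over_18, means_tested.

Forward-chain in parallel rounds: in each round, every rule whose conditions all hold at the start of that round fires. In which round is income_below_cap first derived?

Round 1: (3) [over_18 ∧ tax_filed → notify_finance]; (8) [address_verified ∧ tax_filed → enrolled_program]. New: notify_finance, enrolled_program.
Round 2: (7) [enrolled_program ∧ tax_filed ∧ case_approved → adult_resident]. New: adult_resident.
Round 3: (5) [adult_resident ∧ means_tested → household_head]. New: household_head.
Round 4: (2) [household_head ∧ notify_finance → resident]. New: resident.
Round 5: (1) [resident → income_below_cap]. New: income_below_cap.
income_below_cap first appears in round 5.

5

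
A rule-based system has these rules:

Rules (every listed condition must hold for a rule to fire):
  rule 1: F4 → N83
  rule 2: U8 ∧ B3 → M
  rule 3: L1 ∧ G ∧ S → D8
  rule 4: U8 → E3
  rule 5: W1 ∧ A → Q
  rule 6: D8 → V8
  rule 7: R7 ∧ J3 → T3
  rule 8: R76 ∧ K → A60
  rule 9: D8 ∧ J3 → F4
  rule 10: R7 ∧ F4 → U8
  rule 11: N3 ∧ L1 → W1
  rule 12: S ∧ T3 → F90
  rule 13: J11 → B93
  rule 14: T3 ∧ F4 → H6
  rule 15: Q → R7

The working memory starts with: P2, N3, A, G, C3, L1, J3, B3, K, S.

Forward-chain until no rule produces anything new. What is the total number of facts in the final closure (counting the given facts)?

23

Round 1 — rule 3, rule 11, derive D8, W1.
Round 2 — rule 5, rule 6, rule 9, derive Q, V8, F4.
Round 3 — rule 1, rule 15, derive N83, R7.
Round 4 — rule 7, rule 10, derive T3, U8.
Round 5 — rule 2, rule 4, rule 12, rule 14, derive M, E3, F90, H6.
Closure: {A, B3, C3, D8, E3, F4, F90, G, H6, J3, K, L1, M, N3, N83, P2, Q, R7, S, T3, U8, V8, W1} — 23 facts.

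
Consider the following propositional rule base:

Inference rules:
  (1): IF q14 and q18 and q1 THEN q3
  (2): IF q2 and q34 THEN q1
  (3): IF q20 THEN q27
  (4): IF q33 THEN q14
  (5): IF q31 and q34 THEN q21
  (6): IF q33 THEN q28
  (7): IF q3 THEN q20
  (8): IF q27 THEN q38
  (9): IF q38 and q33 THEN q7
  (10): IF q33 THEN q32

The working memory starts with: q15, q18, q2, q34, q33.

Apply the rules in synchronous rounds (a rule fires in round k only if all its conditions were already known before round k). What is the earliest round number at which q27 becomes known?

Round 1 — (2), (4), (6), (10), derive q1, q14, q28, q32.
Round 2 — (1), derive q3.
Round 3 — (7), derive q20.
Round 4 — (3), derive q27.
q27 first appears in round 4.

4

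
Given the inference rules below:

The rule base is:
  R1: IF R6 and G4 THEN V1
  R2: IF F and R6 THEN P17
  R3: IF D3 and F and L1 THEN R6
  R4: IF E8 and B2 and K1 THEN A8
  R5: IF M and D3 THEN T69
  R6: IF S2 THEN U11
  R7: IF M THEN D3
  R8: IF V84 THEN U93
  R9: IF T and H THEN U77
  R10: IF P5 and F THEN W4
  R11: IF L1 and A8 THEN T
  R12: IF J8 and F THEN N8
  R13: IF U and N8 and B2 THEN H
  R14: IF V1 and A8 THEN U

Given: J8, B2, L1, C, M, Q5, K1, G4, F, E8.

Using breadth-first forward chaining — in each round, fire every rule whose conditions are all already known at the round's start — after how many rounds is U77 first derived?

[1] R4 [IF E8 and B2 and K1 THEN A8]; R7 [IF M THEN D3]; R12 [IF J8 and F THEN N8]. ⇒ new: A8, D3, N8.
[2] R3 [IF D3 and F and L1 THEN R6]; R5 [IF M and D3 THEN T69]; R11 [IF L1 and A8 THEN T]. ⇒ new: R6, T69, T.
[3] R1 [IF R6 and G4 THEN V1]; R2 [IF F and R6 THEN P17]. ⇒ new: V1, P17.
[4] R14 [IF V1 and A8 THEN U]. ⇒ new: U.
[5] R13 [IF U and N8 and B2 THEN H]. ⇒ new: H.
[6] R9 [IF T and H THEN U77]. ⇒ new: U77.
U77 first appears in round 6.

6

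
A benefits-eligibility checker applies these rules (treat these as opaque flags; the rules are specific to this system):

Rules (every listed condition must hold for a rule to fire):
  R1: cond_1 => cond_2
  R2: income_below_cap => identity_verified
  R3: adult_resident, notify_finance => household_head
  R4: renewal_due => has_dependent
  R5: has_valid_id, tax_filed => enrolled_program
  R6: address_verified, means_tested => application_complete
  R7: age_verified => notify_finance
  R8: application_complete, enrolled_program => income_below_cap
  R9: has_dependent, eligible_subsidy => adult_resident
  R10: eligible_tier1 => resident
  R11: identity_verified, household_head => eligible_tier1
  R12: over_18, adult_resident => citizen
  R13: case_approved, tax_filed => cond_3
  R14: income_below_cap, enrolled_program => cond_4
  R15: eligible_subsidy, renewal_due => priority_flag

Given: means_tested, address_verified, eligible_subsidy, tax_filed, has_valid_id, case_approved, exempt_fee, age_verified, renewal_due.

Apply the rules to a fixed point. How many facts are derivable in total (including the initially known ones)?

22

Round 1: R4 [renewal_due => has_dependent]; R5 [has_valid_id, tax_filed => enrolled_program]; R6 [address_verified, means_tested => application_complete]; R7 [age_verified => notify_finance]; R13 [case_approved, tax_filed => cond_3]; R15 [eligible_subsidy, renewal_due => priority_flag]. Adds has_dependent, enrolled_program, application_complete, notify_finance, cond_3, priority_flag.
Round 2: R8 [application_complete, enrolled_program => income_below_cap]; R9 [has_dependent, eligible_subsidy => adult_resident]. Adds income_below_cap, adult_resident.
Round 3: R2 [income_below_cap => identity_verified]; R3 [adult_resident, notify_finance => household_head]; R14 [income_below_cap, enrolled_program => cond_4]. Adds identity_verified, household_head, cond_4.
Round 4: R11 [identity_verified, household_head => eligible_tier1]. Adds eligible_tier1.
Round 5: R10 [eligible_tier1 => resident]. Adds resident.
Closure: {address_verified, adult_resident, age_verified, application_complete, case_approved, cond_3, cond_4, eligible_subsidy, eligible_tier1, enrolled_program, exempt_fee, has_dependent, has_valid_id, household_head, identity_verified, income_below_cap, means_tested, notify_finance, priority_flag, renewal_due, resident, tax_filed} — 22 facts.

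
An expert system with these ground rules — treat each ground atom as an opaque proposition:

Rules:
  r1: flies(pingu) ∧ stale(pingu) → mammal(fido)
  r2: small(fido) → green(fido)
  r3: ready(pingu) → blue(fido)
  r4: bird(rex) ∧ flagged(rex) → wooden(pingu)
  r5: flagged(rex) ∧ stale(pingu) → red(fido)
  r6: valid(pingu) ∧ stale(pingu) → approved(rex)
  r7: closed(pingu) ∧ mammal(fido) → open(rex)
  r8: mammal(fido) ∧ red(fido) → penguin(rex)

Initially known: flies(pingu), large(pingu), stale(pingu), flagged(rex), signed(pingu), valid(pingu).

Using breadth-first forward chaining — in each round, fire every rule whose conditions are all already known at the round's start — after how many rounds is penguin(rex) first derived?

2

Round 1 — r1, r5, r6, derive mammal(fido), red(fido), approved(rex).
Round 2 — r8, derive penguin(rex).
penguin(rex) first appears in round 2.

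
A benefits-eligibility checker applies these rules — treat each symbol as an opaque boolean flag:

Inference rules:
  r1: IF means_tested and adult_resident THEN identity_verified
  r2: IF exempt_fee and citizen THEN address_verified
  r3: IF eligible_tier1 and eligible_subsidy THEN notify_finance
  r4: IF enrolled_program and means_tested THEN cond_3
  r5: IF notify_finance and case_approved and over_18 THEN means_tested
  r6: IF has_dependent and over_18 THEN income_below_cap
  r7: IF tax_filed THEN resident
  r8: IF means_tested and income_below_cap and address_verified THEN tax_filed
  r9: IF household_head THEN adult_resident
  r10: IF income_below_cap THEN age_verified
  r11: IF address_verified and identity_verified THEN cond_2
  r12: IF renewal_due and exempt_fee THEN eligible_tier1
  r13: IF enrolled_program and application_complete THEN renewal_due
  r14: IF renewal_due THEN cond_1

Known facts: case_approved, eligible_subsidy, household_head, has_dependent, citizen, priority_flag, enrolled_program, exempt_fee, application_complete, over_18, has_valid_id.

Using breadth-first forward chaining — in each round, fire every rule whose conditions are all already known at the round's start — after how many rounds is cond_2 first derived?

Round 1: r2 [IF exempt_fee and citizen THEN address_verified]; r6 [IF has_dependent and over_18 THEN income_below_cap]; r9 [IF household_head THEN adult_resident]; r13 [IF enrolled_program and application_complete THEN renewal_due]. Adds address_verified, income_below_cap, adult_resident, renewal_due.
Round 2: r10 [IF income_below_cap THEN age_verified]; r12 [IF renewal_due and exempt_fee THEN eligible_tier1]; r14 [IF renewal_due THEN cond_1]. Adds age_verified, eligible_tier1, cond_1.
Round 3: r3 [IF eligible_tier1 and eligible_subsidy THEN notify_finance]. Adds notify_finance.
Round 4: r5 [IF notify_finance and case_approved and over_18 THEN means_tested]. Adds means_tested.
Round 5: r1 [IF means_tested and adult_resident THEN identity_verified]; r4 [IF enrolled_program and means_tested THEN cond_3]; r8 [IF means_tested and income_below_cap and address_verified THEN tax_filed]. Adds identity_verified, cond_3, tax_filed.
Round 6: r7 [IF tax_filed THEN resident]; r11 [IF address_verified and identity_verified THEN cond_2]. Adds resident, cond_2.
cond_2 first appears in round 6.

6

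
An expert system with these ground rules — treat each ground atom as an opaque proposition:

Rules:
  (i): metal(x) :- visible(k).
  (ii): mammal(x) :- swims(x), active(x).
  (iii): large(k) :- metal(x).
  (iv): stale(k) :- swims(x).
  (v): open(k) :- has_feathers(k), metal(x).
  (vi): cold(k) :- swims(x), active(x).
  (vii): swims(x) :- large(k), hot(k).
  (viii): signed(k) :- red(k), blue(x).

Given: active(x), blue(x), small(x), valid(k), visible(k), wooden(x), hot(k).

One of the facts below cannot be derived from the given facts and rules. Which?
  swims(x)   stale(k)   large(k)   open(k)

Round 1: (i) [metal(x) :- visible(k).]. New: metal(x).
Round 2: (iii) [large(k) :- metal(x).]. New: large(k).
Round 3: (vii) [swims(x) :- large(k), hot(k).]. New: swims(x).
Round 4: (ii) [mammal(x) :- swims(x), active(x).]; (iv) [stale(k) :- swims(x).]; (vi) [cold(k) :- swims(x), active(x).]. New: mammal(x), stale(k), cold(k).
Derived: large(k) (round 2), stale(k) (round 4), swims(x) (round 3). open(k) never appears in any round.

open(k)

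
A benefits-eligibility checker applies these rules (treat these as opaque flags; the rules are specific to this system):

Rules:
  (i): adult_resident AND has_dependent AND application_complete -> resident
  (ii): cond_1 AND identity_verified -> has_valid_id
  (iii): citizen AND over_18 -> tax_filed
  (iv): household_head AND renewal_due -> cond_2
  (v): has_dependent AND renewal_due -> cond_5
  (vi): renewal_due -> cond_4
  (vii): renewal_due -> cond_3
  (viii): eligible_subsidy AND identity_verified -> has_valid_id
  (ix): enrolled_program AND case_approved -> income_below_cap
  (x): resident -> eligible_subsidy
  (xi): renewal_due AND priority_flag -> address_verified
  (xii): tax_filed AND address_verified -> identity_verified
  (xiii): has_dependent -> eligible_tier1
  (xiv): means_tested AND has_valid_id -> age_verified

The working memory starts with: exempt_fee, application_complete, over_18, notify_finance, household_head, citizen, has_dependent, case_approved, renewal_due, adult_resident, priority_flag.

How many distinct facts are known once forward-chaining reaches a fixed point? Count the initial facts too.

22

Round 1: (i) [adult_resident AND has_dependent AND application_complete -> resident]; (iii) [citizen AND over_18 -> tax_filed]; (iv) [household_head AND renewal_due -> cond_2]; (v) [has_dependent AND renewal_due -> cond_5]; (vi) [renewal_due -> cond_4]; (vii) [renewal_due -> cond_3]; (xi) [renewal_due AND priority_flag -> address_verified]; (xiii) [has_dependent -> eligible_tier1]. New: resident, tax_filed, cond_2, cond_5, cond_4, cond_3, address_verified, eligible_tier1.
Round 2: (x) [resident -> eligible_subsidy]; (xii) [tax_filed AND address_verified -> identity_verified]. New: eligible_subsidy, identity_verified.
Round 3: (viii) [eligible_subsidy AND identity_verified -> has_valid_id]. New: has_valid_id.
Closure: {address_verified, adult_resident, application_complete, case_approved, citizen, cond_2, cond_3, cond_4, cond_5, eligible_subsidy, eligible_tier1, exempt_fee, has_dependent, has_valid_id, household_head, identity_verified, notify_finance, over_18, priority_flag, renewal_due, resident, tax_filed} — 22 facts.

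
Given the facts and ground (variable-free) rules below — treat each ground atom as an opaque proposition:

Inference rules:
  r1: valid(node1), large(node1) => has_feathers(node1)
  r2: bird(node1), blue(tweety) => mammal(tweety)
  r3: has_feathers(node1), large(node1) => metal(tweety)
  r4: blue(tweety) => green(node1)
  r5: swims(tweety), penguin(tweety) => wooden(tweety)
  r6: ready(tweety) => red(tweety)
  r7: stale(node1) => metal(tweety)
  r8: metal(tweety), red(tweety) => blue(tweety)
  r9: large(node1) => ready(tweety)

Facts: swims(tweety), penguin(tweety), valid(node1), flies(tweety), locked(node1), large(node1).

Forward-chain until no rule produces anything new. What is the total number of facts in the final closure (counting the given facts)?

13

Round 1: r1 [valid(node1), large(node1) => has_feathers(node1)]; r5 [swims(tweety), penguin(tweety) => wooden(tweety)]; r9 [large(node1) => ready(tweety)]. New: has_feathers(node1), wooden(tweety), ready(tweety).
Round 2: r3 [has_feathers(node1), large(node1) => metal(tweety)]; r6 [ready(tweety) => red(tweety)]. New: metal(tweety), red(tweety).
Round 3: r8 [metal(tweety), red(tweety) => blue(tweety)]. New: blue(tweety).
Round 4: r4 [blue(tweety) => green(node1)]. New: green(node1).
Closure: {blue(tweety), flies(tweety), green(node1), has_feathers(node1), large(node1), locked(node1), metal(tweety), penguin(tweety), ready(tweety), red(tweety), swims(tweety), valid(node1), wooden(tweety)} — 13 facts.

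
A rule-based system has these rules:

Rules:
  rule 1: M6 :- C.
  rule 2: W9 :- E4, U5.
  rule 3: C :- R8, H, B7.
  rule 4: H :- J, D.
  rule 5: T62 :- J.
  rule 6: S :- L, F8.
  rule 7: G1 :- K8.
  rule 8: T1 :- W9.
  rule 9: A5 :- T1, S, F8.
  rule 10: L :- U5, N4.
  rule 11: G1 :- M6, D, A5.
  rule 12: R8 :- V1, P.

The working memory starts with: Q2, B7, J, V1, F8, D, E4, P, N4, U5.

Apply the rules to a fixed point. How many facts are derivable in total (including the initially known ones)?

Round 1: rule 2 [W9 :- E4, U5.]; rule 4 [H :- J, D.]; rule 5 [T62 :- J.]; rule 10 [L :- U5, N4.]; rule 12 [R8 :- V1, P.]. New: W9, H, T62, L, R8.
Round 2: rule 3 [C :- R8, H, B7.]; rule 6 [S :- L, F8.]; rule 8 [T1 :- W9.]. New: C, S, T1.
Round 3: rule 1 [M6 :- C.]; rule 9 [A5 :- T1, S, F8.]. New: M6, A5.
Round 4: rule 11 [G1 :- M6, D, A5.]. New: G1.
Closure: {A5, B7, C, D, E4, F8, G1, H, J, L, M6, N4, P, Q2, R8, S, T1, T62, U5, V1, W9} — 21 facts.

21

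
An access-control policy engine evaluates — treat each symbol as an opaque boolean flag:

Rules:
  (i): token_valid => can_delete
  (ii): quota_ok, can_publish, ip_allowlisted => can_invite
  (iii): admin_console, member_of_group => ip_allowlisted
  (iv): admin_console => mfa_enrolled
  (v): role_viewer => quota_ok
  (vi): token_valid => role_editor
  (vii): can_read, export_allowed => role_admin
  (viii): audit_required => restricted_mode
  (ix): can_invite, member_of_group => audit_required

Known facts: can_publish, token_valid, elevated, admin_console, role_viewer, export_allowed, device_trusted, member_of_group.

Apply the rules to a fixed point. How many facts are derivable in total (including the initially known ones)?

Round 1 — (i), (iii), (iv), (v), (vi), derive can_delete, ip_allowlisted, mfa_enrolled, quota_ok, role_editor.
Round 2 — (ii), derive can_invite.
Round 3 — (ix), derive audit_required.
Round 4 — (viii), derive restricted_mode.
Closure: {admin_console, audit_required, can_delete, can_invite, can_publish, device_trusted, elevated, export_allowed, ip_allowlisted, member_of_group, mfa_enrolled, quota_ok, restricted_mode, role_editor, role_viewer, token_valid} — 16 facts.

16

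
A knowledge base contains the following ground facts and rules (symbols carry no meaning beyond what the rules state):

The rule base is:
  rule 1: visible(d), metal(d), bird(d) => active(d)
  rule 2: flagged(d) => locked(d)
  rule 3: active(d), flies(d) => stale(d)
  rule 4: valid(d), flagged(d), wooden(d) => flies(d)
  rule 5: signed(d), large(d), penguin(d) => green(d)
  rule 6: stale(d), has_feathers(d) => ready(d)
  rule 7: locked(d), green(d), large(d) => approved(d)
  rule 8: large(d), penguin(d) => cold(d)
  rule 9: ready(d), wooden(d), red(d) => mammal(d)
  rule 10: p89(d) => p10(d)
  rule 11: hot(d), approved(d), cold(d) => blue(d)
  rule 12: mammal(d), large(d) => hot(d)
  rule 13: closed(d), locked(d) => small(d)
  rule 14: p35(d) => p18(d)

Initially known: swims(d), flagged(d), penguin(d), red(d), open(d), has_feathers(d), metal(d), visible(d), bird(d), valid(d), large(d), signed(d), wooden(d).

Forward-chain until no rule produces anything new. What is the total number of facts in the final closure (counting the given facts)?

24

Round 1 fires rule 1, rule 2, rule 4, rule 5, rule 8, giving active(d), locked(d), flies(d), green(d), cold(d).
Round 2 fires rule 3, rule 7, giving stale(d), approved(d).
Round 3 fires rule 6, giving ready(d).
Round 4 fires rule 9, giving mammal(d).
Round 5 fires rule 12, giving hot(d).
Round 6 fires rule 11, giving blue(d).
Closure: {active(d), approved(d), bird(d), blue(d), cold(d), flagged(d), flies(d), green(d), has_feathers(d), hot(d), large(d), locked(d), mammal(d), metal(d), open(d), penguin(d), ready(d), red(d), signed(d), stale(d), swims(d), valid(d), visible(d), wooden(d)} — 24 facts.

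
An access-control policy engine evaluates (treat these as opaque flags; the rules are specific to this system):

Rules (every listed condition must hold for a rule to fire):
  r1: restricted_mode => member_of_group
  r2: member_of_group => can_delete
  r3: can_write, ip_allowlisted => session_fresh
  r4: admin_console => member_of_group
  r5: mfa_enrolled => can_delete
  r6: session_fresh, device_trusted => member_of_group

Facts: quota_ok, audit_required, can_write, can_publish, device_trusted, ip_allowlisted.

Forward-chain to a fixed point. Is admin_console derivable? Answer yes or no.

Round 1: r3 [can_write, ip_allowlisted => session_fresh]. Adds session_fresh.
Round 2: r6 [session_fresh, device_trusted => member_of_group]. Adds member_of_group.
Round 3: r2 [member_of_group => can_delete]. Adds can_delete.
Fixed point reached. No rule has admin_console as a consequent, and it is not given.

no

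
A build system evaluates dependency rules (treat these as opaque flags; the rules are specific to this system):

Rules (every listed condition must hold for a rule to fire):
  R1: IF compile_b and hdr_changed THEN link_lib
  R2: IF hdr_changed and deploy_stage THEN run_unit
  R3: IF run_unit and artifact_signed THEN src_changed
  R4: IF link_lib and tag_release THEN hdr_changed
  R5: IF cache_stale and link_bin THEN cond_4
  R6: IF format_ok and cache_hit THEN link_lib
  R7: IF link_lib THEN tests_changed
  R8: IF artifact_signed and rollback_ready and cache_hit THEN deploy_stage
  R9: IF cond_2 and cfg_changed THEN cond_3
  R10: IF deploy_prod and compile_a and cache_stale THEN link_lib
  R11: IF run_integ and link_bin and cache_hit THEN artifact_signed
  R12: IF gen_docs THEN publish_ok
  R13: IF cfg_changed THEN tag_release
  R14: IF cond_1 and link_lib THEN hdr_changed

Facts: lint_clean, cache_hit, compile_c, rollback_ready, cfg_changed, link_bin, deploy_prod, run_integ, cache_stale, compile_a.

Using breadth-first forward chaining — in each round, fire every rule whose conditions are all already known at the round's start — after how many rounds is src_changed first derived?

4

Round 1: R5 [IF cache_stale and link_bin THEN cond_4]; R10 [IF deploy_prod and compile_a and cache_stale THEN link_lib]; R11 [IF run_integ and link_bin and cache_hit THEN artifact_signed]; R13 [IF cfg_changed THEN tag_release]. Adds cond_4, link_lib, artifact_signed, tag_release.
Round 2: R4 [IF link_lib and tag_release THEN hdr_changed]; R7 [IF link_lib THEN tests_changed]; R8 [IF artifact_signed and rollback_ready and cache_hit THEN deploy_stage]. Adds hdr_changed, tests_changed, deploy_stage.
Round 3: R2 [IF hdr_changed and deploy_stage THEN run_unit]. Adds run_unit.
Round 4: R3 [IF run_unit and artifact_signed THEN src_changed]. Adds src_changed.
src_changed first appears in round 4.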